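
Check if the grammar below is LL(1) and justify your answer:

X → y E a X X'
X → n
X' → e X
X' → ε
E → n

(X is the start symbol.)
A grammar is LL(1) if for each non-terminal N with multiple productions, the predict sets of those productions are pairwise disjoint, where PREDICT(N → α) = (FIRST(α) \ {ε}) ∪ (FOLLOW(N) if α ⇒* ε).

Relevant sets:
  FOLLOW(X') = { $, 'e' }

For X:
  PREDICT(X → y E a X X') = { 'y' }
  PREDICT(X → n) = { 'n' }
For X':
  PREDICT(X' → e X) = { 'e' }
  PREDICT(X' → ε) = { $, 'e' }
E has a single production, so nothing to check there.

Conflict found: Predict set conflict for X': { 'e' }
The grammar is NOT LL(1).

Answer: No. Predict set conflict for X': { 'e' }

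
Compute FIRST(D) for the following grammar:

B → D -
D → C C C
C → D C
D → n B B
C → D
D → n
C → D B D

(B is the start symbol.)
FIRST sets of the other non-terminals involved (by the same procedure, iterated to a fixed point):
  FIRST(C) = { 'n' }

From D → C C C:
  - C is a non-terminal: add FIRST(C) \ {ε} = { 'n' }
    C is not nullable, so stop
From D → n B B:
  - n is a terminal: add 'n' and stop
From D → n:
  - n is a terminal: add 'n' and stop

Collecting: FIRST(D) = { 'n' }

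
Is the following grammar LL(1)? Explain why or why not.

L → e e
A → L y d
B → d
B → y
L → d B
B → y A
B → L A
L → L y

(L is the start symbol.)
No. Predict set conflict for L: { 'e' }

A grammar is LL(1) if for each non-terminal N with multiple productions, the predict sets of those productions are pairwise disjoint, where PREDICT(N → α) = (FIRST(α) \ {ε}) ∪ (FOLLOW(N) if α ⇒* ε).

Relevant sets:
  FIRST(L) = { 'd', 'e' }

For L:
  PREDICT(L → e e) = { 'e' }
  PREDICT(L → d B) = { 'd' }
  PREDICT(L → L y) = { 'd', 'e' }
For B:
  PREDICT(B → d) = { 'd' }
  PREDICT(B → y) = { 'y' }
  PREDICT(B → y A) = { 'y' }
  PREDICT(B → L A) = { 'd', 'e' }
A has a single production, so nothing to check there.

Conflict found: Predict set conflict for L: { 'e' }
The grammar is NOT LL(1).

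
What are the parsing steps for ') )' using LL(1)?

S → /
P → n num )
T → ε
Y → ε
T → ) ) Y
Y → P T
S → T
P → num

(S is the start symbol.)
LL(1) parsing maintains a stack (initially the start symbol over $) and the input. At each step: if the stack top is a terminal, match it against the current input token; if it is a non-terminal N, replace it with the RHS of M[N, lookahead] (the unique production whose predict set contains the lookahead).

Stack is shown with the top on the left.

Stack    Input  Action
----------------------
S $      ) ) $  output S → T
T $      ) ) $  output T → ) ) Y
) ) Y $  ) ) $  match ')'
) Y $    ) $    match ')'
Y $      $      output Y → ε
$        $      accept

The string is accepted.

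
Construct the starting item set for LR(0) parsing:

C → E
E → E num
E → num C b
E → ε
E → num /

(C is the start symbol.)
{ [C → . E], [C' → . C], [E → . E num], [E → . num /], [E → . num C b], [E → .] }

First, augment the grammar with C' → C
I₀ = CLOSURE({ [C' → . C] }):
  [C' → . C] has the dot before C: add [C → . E]
  [C → . E] has the dot before E: add [E → . E num], [E → . num C b], [E → .], [E → . num /]
No further items can be added.

I₀ = { [C → . E], [C' → . C], [E → . E num], [E → . num /], [E → . num C b], [E → .] }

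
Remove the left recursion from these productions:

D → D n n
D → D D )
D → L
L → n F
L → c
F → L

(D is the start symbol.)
D is directly left-recursive. The standard transformation for
  A → A α₁ | ... | A α_m | β₁ | ... | β_n
is
  A  → β₁ A' | ... | β_n A'
  A' → α₁ A' | ... | α_m A' | ε

D → L becomes D → L D'
D → D n n becomes D' → n n D'
D → D D ) becomes D' → D ) D'
Add D' → ε

Productions for other non-terminals are unchanged:
  L → n F
  L → c
  F → L

Resulting grammar:
D → L D'
D' → n n D'
D' → D ) D'
D' → ε
L → n F
L → c
F → L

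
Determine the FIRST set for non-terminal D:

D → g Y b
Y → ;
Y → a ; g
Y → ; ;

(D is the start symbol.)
From D → g Y b:
  - g is a terminal: add 'g' and stop

Collecting: FIRST(D) = { 'g' }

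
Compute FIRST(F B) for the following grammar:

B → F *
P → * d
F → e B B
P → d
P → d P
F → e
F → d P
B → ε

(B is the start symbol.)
{ 'd', 'e' }

FIRST sets of the non-terminals involved (from the grammar, by fixed-point iteration):
  FIRST(F) = { 'd', 'e' }

To compute FIRST(F B), process the symbols left to right:
Symbol F is a non-terminal. Add FIRST(F) \ {ε} = { 'd', 'e' }
F is not nullable (ε ∉ FIRST(F)), so stop here.
FIRST(F B) = { 'd', 'e' }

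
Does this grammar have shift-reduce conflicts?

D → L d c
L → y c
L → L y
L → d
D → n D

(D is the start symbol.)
No shift-reduce conflicts

Augment with D' → D and build the canonical LR(0) collection (I0 = CLOSURE({[D' → . D]}), then GOTO on every symbol after a dot until no new states appear). It has 11 states:
  I0: { [D → . L d c], [D → . n D], [D' → . D], [L → . L y], [L → . d], [L → . y c] }  — shift
  I1: { [D' → D .] }  — accept
  I2: { [D → L . d c], [L → L . y] }  — shift
  I3: { [L → d .] }  — reduce
  I4: { [D → . L d c], [D → . n D], [D → n . D], [L → . L y], [L → . d], [L → . y c] }  — shift
  I5: { [L → y . c] }  — shift
  I6: { [L → y c .] }  — reduce
  I7: { [D → n D .] }  — reduce
  I8: { [D → L d . c] }  — shift
  I9: { [L → L y .] }  — reduce
  I10: { [D → L d c .] }  — reduce

No state contains both a complete item and a shift item.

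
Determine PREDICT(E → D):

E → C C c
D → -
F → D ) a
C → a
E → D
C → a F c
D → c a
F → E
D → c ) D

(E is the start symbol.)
{ '-', 'c' }

PREDICT(E → D) = (FIRST(RHS) \ {ε}) ∪ (FOLLOW(E) if ε ∈ FIRST(RHS), i.e. RHS ⇒* ε)
FIRST(D) = { '-', 'c' }
FIRST(D) = { '-', 'c' }
ε ∉ FIRST(D), so FOLLOW(E) is not added.
PREDICT(E → D) = { '-', 'c' }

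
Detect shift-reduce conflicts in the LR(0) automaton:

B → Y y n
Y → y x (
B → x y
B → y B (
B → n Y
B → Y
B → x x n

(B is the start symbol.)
Augment with B' → B and build the canonical LR(0) collection (I0 = CLOSURE({[B' → . B]}), then GOTO on every symbol after a dot until no new states appear). It has 18 states:
  I0: { [B → . Y y n], [B → . Y], [B → . n Y], [B → . x x n], [B → . x y], [B → . y B (], [B' → . B], [Y → . y x (] }  — shift
  I1: { [B' → B .] }  — accept
  I2: { [B → Y . y n], [B → Y .] }  — shift, reduce
  I3: { [B → n . Y], [Y → . y x (] }  — shift
  I4: { [B → x . x n], [B → x . y] }  — shift
  I5: { [B → . Y y n], [B → . Y], [B → . n Y], [B → . x x n], [B → . x y], [B → . y B (], [B → y . B (], [Y → . y x (], [Y → y . x (] }  — shift
  I6: { [B → y B . (] }  — shift
  I7: { [B → x . x n], [B → x . y], [Y → y x . (] }  — shift
  I8: { [Y → y x ( .] }  — reduce
  I9: { [B → x x . n] }  — shift
  I10: { [B → x y .] }  — reduce
  I11: { [B → x x n .] }  — reduce
  I12: { [B → y B ( .] }  — reduce
  I13: { [B → n Y .] }  — reduce
  I14: { [Y → y . x (] }  — shift
  I15: { [Y → y x . (] }  — shift
  I16: { [B → Y y . n] }  — shift
  I17: { [B → Y y n .] }  — reduce

I2 contains reduce item [B → Y .] and shift item [B → Y . y n] — shift-reduce conflict.

Answer: Yes — I2: [B → Y .] vs [B → Y . y n]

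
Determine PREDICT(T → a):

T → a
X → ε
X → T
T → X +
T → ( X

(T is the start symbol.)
PREDICT(T → a) = (FIRST(RHS) \ {ε}) ∪ (FOLLOW(T) if ε ∈ FIRST(RHS), i.e. RHS ⇒* ε)
FIRST(a) = { 'a' }
ε ∉ FIRST(a), so FOLLOW(T) is not added.
PREDICT(T → a) = { 'a' }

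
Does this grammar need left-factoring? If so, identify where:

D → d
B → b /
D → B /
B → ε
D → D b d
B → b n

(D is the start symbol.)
Left-factoring is needed when two productions for the same non-terminal
share a common prefix on the right-hand side.

Productions for D:
  D → d
  D → B /
  D → D b d
Productions for B:
  B → b /
  B → ε
  B → b n

Found common prefix 'b' in productions for B

Answer: Yes, B has productions with common prefix 'b'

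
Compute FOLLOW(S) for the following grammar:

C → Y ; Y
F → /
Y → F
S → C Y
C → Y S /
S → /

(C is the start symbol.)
{ '/' }

In C → Y S /: S is followed by '/', add FIRST('/') \ {ε} = { '/' }

Taking the union: FOLLOW(S) = { '/' }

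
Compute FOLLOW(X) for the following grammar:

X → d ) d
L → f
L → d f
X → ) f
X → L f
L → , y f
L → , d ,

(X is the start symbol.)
To compute FOLLOW(X), find every occurrence of X on a right-hand side N → α X β: add FIRST(β) \ {ε}, and if β is empty or nullable also add FOLLOW(N). Iterate to a fixed point.

X is the start symbol, so $ ∈ FOLLOW(X).
X does not occur on any right-hand side.

Taking the union: FOLLOW(X) = { $ }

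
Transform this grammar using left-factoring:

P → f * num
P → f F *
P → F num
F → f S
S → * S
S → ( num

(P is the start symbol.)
Left-factoring transforms A → αβ₁ | αβ₂ into A → αA' and A' → β₁ | β₂
(α is the longest common prefix among the alternatives). Repeat until
no nonterminal has two alternatives with a common prefix.

Round 1: P has alternatives sharing prefix 'f'. Introduce P': P → f P'
  Add: P' → * num
  Add: P' → F *

No remaining common prefixes — done.

Resulting grammar:
P → f P'
P' → * num
P' → F *
P → F num
F → f S
S → * S
S → ( num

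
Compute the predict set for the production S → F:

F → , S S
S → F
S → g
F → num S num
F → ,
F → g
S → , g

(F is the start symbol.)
PREDICT(S → F) = (FIRST(RHS) \ {ε}) ∪ (FOLLOW(S) if ε ∈ FIRST(RHS), i.e. RHS ⇒* ε)
FIRST(F) = { ',', 'g', 'num' }
FIRST(F) = { ',', 'g', 'num' }
ε ∉ FIRST(F), so FOLLOW(S) is not added.
PREDICT(S → F) = { ',', 'g', 'num' }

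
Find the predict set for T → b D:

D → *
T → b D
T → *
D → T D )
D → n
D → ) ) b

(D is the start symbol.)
{ 'b' }

PREDICT(T → b D) = (FIRST(RHS) \ {ε}) ∪ (FOLLOW(T) if ε ∈ FIRST(RHS), i.e. RHS ⇒* ε)
FIRST(b D) = { 'b' }
ε ∉ FIRST(b D), so FOLLOW(T) is not added.
PREDICT(T → b D) = { 'b' }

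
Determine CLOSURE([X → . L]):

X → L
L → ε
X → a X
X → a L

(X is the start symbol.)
{ [L → .], [X → . L] }

Start with: [X → . L]
  [X → . L] has the dot before L: add [L → .]
No further items can be added.

CLOSURE = { [L → .], [X → . L] }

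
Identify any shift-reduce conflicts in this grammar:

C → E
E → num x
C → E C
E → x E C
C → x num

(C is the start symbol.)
Augment with C' → C and build the canonical LR(0) collection (I0 = CLOSURE({[C' → . C]}), then GOTO on every symbol after a dot until no new states appear). It has 11 states:
  I0: { [C → . E C], [C → . E], [C → . x num], [C' → . C], [E → . num x], [E → . x E C] }  — shift
  I1: { [C' → C .] }  — accept
  I2: { [C → . E C], [C → . E], [C → . x num], [C → E . C], [C → E .], [E → . num x], [E → . x E C] }  — shift, reduce
  I3: { [E → num . x] }  — shift
  I4: { [C → x . num], [E → . num x], [E → . x E C], [E → x . E C] }  — shift
  I5: { [C → . E C], [C → . E], [C → . x num], [E → . num x], [E → . x E C], [E → x E . C] }  — shift
  I6: { [C → x num .], [E → num . x] }  — shift, reduce
  I7: { [E → . num x], [E → . x E C], [E → x . E C] }  — shift
  I8: { [E → num x .] }  — reduce
  I9: { [E → x E C .] }  — reduce
  I10: { [C → E C .] }  — reduce

I2 contains reduce item [C → E .] and shift items [C → . x num], [E → . num x], [E → . x E C] — shift-reduce conflict.
I6 contains reduce item [C → x num .] and shift item [E → num . x] — shift-reduce conflict.

Answer: Yes — I2: [C → E .] vs [C → . x num]; I6: [C → x num .] vs [E → num . x]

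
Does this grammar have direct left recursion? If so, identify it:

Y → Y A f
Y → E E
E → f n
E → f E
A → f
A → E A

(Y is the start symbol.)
Yes, Y is left-recursive

Direct left recursion occurs when N → N α for some non-terminal N (the right-hand side begins with the left-hand side itself).

Y → Y A f: LEFT RECURSIVE (starts with Y)
Y → E E: starts with E
E → f n: starts with f
E → f E: starts with f
A → f: starts with f
A → E A: starts with E

The grammar has direct left recursion on: Y.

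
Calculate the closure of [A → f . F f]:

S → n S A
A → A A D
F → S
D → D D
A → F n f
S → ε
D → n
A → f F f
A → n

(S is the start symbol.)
{ [A → f . F f], [F → . S], [S → . n S A], [S → .] }

Start with: [A → f . F f]
  [A → f . F f] has the dot before F: add [F → . S]
  [F → . S] has the dot before S: add [S → . n S A], [S → .]
No further items can be added.

CLOSURE = { [A → f . F f], [F → . S], [S → . n S A], [S → .] }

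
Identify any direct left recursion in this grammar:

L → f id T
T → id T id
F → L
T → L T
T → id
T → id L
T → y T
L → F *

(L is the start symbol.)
L → f id T: starts with f
T → id T id: starts with id
F → L: starts with L
T → L T: starts with L
T → id: starts with id
T → id L: starts with id
T → y T: starts with y
L → F *: starts with F

No direct left recursion found.

Answer: No direct left recursion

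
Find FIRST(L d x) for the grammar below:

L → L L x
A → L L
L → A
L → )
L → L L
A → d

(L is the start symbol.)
FIRST sets of the non-terminals involved (from the grammar, by fixed-point iteration):
  FIRST(L) = { ')', 'd' }

To compute FIRST(L d x), process the symbols left to right:
Symbol L is a non-terminal. Add FIRST(L) \ {ε} = { ')', 'd' }
L is not nullable (ε ∉ FIRST(L)), so stop here.
FIRST(L d x) = { ')', 'd' }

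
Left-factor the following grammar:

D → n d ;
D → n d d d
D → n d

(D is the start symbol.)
Left-factoring transforms A → αβ₁ | αβ₂ into A → αA' and A' → β₁ | β₂
(α is the longest common prefix among the alternatives). Repeat until
no nonterminal has two alternatives with a common prefix.

Round 1: D has alternatives sharing prefix 'n d'. Introduce D': D → n d D'
  Add: D' → ;
  Add: D' → d d
  Add: D' → ε

No remaining common prefixes — done.

Resulting grammar:
D → n d D'
D' → ;
D' → d d
D' → ε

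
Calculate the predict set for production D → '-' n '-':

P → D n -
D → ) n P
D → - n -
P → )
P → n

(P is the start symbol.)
PREDICT(D → '-' n '-') = (FIRST(RHS) \ {ε}) ∪ (FOLLOW(D) if ε ∈ FIRST(RHS), i.e. RHS ⇒* ε)
FIRST('-' n '-') = { '-' }
ε ∉ FIRST('-' n '-'), so FOLLOW(D) is not added.
PREDICT(D → '-' n '-') = { '-' }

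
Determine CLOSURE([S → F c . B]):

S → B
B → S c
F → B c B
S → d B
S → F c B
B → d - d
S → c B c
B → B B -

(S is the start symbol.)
To compute CLOSURE, for each item [A → α.Bβ] where B is a non-terminal, add [B → .γ] for all productions B → γ; repeat for the newly added items until nothing changes.

Start with: [S → F c . B]
  [S → F c . B] has the dot before B: add [B → . S c], [B → . d - d], [B → . B B -]
  [B → . S c] has the dot before S: add [S → . B], [S → . d B], [S → . F c B], [S → . c B c]
  [S → . F c B] has the dot before F: add [F → . B c B]
No further items can be added.

CLOSURE = { [B → . B B -], [B → . S c], [B → . d - d], [F → . B c B], [S → . B], [S → . F c B], [S → . c B c], [S → . d B], [S → F c . B] }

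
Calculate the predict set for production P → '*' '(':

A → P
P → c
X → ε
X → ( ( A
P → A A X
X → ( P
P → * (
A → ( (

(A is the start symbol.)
PREDICT(P → '*' '(') = (FIRST(RHS) \ {ε}) ∪ (FOLLOW(P) if ε ∈ FIRST(RHS), i.e. RHS ⇒* ε)
FIRST('*' '(') = { '*' }
ε ∉ FIRST('*' '('), so FOLLOW(P) is not added.
PREDICT(P → '*' '(') = { '*' }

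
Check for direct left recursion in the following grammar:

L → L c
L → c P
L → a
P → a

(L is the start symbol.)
Direct left recursion occurs when N → N α for some non-terminal N (the right-hand side begins with the left-hand side itself).

L → L c: LEFT RECURSIVE (starts with L)
L → c P: starts with c
L → a: starts with a
P → a: starts with a

The grammar has direct left recursion on: L.

Answer: Yes, L is left-recursive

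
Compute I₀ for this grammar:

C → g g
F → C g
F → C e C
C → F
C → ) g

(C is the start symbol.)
First, augment the grammar with C' → C
I₀ = CLOSURE({ [C' → . C] }):
  [C' → . C] has the dot before C: add [C → . g g], [C → . F], [C → . ) g]
  [C → . F] has the dot before F: add [F → . C g], [F → . C e C]
No further items can be added.

I₀ = { [C → . ) g], [C → . F], [C → . g g], [C' → . C], [F → . C e C], [F → . C g] }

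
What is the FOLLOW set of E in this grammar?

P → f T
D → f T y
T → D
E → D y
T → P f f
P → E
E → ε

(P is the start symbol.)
{ $, 'f' }

In P → E: E is at the end, add FOLLOW(P)

The FOLLOW sets referred to above (computed the same way, to a fixed point):
  FOLLOW(P) = { $, 'f' }

Taking the union: FOLLOW(E) = { $, 'f' }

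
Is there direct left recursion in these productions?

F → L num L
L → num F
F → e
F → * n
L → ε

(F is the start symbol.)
Direct left recursion occurs when N → N α for some non-terminal N (the right-hand side begins with the left-hand side itself).

F → L num L: starts with L
L → num F: starts with num
F → e: starts with e
F → * n: starts with '*'
L → ε: starts with ε

No direct left recursion found.

Answer: No direct left recursion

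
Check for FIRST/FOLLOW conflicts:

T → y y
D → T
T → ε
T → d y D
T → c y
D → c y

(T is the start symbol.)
No FIRST/FOLLOW conflicts.

Nullable non-terminals: D, T.
FIRST sets used below: FIRST(T) = { 'c', 'd', 'y', ε }

D: nullable alternative(s) D → T; FOLLOW(D) = { $ }
  D → T: FIRST \ {ε} = { 'c', 'd', 'y' } — this is the only nullable alternative, skip
  D → c y: FIRST \ {ε} = { 'c' } — disjoint from FOLLOW(D)

T: nullable alternative(s) T → ε; FOLLOW(T) = { $ }
  T → y y: FIRST \ {ε} = { 'y' } — disjoint from FOLLOW(T)
  T → ε: FIRST \ {ε} = { } — this is the only nullable alternative, skip
  T → d y D: FIRST \ {ε} = { 'd' } — disjoint from FOLLOW(T)
  T → c y: FIRST \ {ε} = { 'c' } — disjoint from FOLLOW(T)

No FIRST/FOLLOW conflicts found.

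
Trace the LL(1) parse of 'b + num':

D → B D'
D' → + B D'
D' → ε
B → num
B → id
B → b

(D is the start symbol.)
LL(1) parsing maintains a stack (initially the start symbol over $) and the input. At each step: if the stack top is a terminal, match it against the current input token; if it is a non-terminal N, replace it with the RHS of M[N, lookahead] (the unique production whose predict set contains the lookahead).

Stack is shown with the top on the left.

Stack     Input      Action
---------------------------
D $       b + num $  output D → B D'
B D' $    b + num $  output B → b
b D' $    b + num $  match 'b'
D' $      + num $    output D' → + B D'
+ B D' $  + num $    match '+'
B D' $    num $      output B → num
num D' $  num $      match 'num'
D' $      $          output D' → ε
$         $          accept

The string is accepted.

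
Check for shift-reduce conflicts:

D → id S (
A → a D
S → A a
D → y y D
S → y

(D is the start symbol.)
A shift-reduce conflict occurs when an LR(0) state has both:
  - a complete (reduce) item [A → α .] (dot at the end), and
  - a shift item [B → β . c γ] (dot before a terminal).

Augment with D' → D and build the canonical LR(0) collection (I0 = CLOSURE({[D' → . D]}), then GOTO on every symbol after a dot until no new states appear). It has 13 states:
  I0: { [D → . id S (], [D → . y y D], [D' → . D] }  — shift
  I1: { [D' → D .] }  — accept
  I2: { [A → . a D], [D → id . S (], [S → . A a], [S → . y] }  — shift
  I3: { [D → y . y D] }  — shift
  I4: { [D → . id S (], [D → . y y D], [D → y y . D] }  — shift
  I5: { [D → y y D .] }  — reduce
  I6: { [S → A . a] }  — shift
  I7: { [D → id S . (] }  — shift
  I8: { [A → a . D], [D → . id S (], [D → . y y D] }  — shift
  I9: { [S → y .] }  — reduce
  I10: { [A → a D .] }  — reduce
  I11: { [D → id S ( .] }  — reduce
  I12: { [S → A a .] }  — reduce

No state contains both a complete item and a shift item.

Answer: No shift-reduce conflicts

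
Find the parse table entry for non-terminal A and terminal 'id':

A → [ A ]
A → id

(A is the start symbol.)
To find M[A, 'id'], we find productions for A where 'id' is in the predict set (PREDICT(N → α) = (FIRST(α) \ {ε}) ∪ (FOLLOW(N) if α ⇒* ε)).

A → [ A ]: PREDICT = { '[' }
A → id: PREDICT = { 'id' }
  'id' is in predict set, so this production goes in M[A, 'id']

M[A, 'id'] = A → id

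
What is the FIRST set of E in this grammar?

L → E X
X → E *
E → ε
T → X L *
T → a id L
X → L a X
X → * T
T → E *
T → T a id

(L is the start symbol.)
To compute FIRST(E), examine every production with E on the left-hand side, reading each right-hand side left to right until a non-nullable symbol is reached.

From E → ε:
  - ε-production, so ε ∈ FIRST(E)

Collecting: FIRST(E) = { ε }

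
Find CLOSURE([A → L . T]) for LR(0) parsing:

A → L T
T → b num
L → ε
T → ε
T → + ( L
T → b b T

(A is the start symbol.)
To compute CLOSURE, for each item [A → α.Bβ] where B is a non-terminal, add [B → .γ] for all productions B → γ; repeat for the newly added items until nothing changes.

Start with: [A → L . T]
  [A → L . T] has the dot before T: add [T → . b num], [T → .], [T → . + ( L], [T → . b b T]
No further items can be added.

CLOSURE = { [A → L . T], [T → . + ( L], [T → . b b T], [T → . b num], [T → .] }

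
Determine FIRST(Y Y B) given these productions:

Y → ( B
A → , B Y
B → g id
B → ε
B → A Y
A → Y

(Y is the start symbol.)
FIRST sets of the non-terminals involved (from the grammar, by fixed-point iteration):
  FIRST(Y) = { '(' }

To compute FIRST(Y Y B), process the symbols left to right:
Symbol Y is a non-terminal. Add FIRST(Y) \ {ε} = { '(' }
Y is not nullable (ε ∉ FIRST(Y)), so stop here.
FIRST(Y Y B) = { '(' }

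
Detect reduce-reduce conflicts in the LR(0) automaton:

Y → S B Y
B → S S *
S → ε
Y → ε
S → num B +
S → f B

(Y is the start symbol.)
Yes — I0: [S → .] vs [Y → .]; I11: [S → .] vs [Y → .]

A reduce-reduce conflict occurs when an LR(0) state has two complete items [A → α .] and [B → β .] — both call for a reduction, and with no lookahead the parser cannot choose between them.

Augment with Y' → Y and build the canonical LR(0) collection (I0 = CLOSURE({[Y' → . Y]}), then GOTO on every symbol after a dot until no new states appear). It has 13 states:
  I0: { [S → . f B], [S → . num B +], [S → .], [Y → . S B Y], [Y → .], [Y' → . Y] }  — shift, 2 reduces
  I1: { [B → . S S *], [S → . f B], [S → . num B +], [S → .], [Y → S . B Y] }  — shift, reduce
  I2: { [Y' → Y .] }  — accept
  I3: { [B → . S S *], [S → . f B], [S → . num B +], [S → .], [S → f . B] }  — shift, reduce
  I4: { [B → . S S *], [S → . f B], [S → . num B +], [S → .], [S → num . B +] }  — shift, reduce
  I5: { [S → num B . +] }  — shift
  I6: { [B → S . S *], [S → . f B], [S → . num B +], [S → .] }  — shift, reduce
  I7: { [B → S S . *] }  — shift
  I8: { [B → S S * .] }  — reduce
  I9: { [S → num B + .] }  — reduce
  I10: { [S → f B .] }  — reduce
  I11: { [S → . f B], [S → . num B +], [S → .], [Y → . S B Y], [Y → .], [Y → S B . Y] }  — shift, 2 reduces
  I12: { [Y → S B Y .] }  — reduce

I0 contains complete items [S → .], [Y → .] — reduce-reduce conflict.
I11 contains complete items [S → .], [Y → .] — reduce-reduce conflict.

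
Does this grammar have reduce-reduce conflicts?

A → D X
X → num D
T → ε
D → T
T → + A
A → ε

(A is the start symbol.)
Augment with A' → A and build the canonical LR(0) collection (I0 = CLOSURE({[A' → . A]}), then GOTO on every symbol after a dot until no new states appear). It has 9 states:
  I0: { [A → . D X], [A → .], [A' → . A], [D → . T], [T → . + A], [T → .] }  — shift, 2 reduces
  I1: { [A → . D X], [A → .], [D → . T], [T → + . A], [T → . + A], [T → .] }  — shift, 2 reduces
  I2: { [A' → A .] }  — accept
  I3: { [A → D . X], [X → . num D] }  — shift
  I4: { [D → T .] }  — reduce
  I5: { [A → D X .] }  — reduce
  I6: { [D → . T], [T → . + A], [T → .], [X → num . D] }  — shift, reduce
  I7: { [X → num D .] }  — reduce
  I8: { [T → + A .] }  — reduce

I0 contains complete items [A → .], [T → .] — reduce-reduce conflict.
I1 contains complete items [A → .], [T → .] — reduce-reduce conflict.

Answer: Yes — I0: [A → .] vs [T → .]; I1: [A → .] vs [T → .]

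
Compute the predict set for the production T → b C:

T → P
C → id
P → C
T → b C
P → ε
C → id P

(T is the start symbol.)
PREDICT(T → b C) = (FIRST(RHS) \ {ε}) ∪ (FOLLOW(T) if ε ∈ FIRST(RHS), i.e. RHS ⇒* ε)
FIRST(b C) = { 'b' }
ε ∉ FIRST(b C), so FOLLOW(T) is not added.
PREDICT(T → b C) = { 'b' }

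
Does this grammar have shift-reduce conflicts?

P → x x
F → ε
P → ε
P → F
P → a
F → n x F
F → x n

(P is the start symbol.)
Augment with P' → P and build the canonical LR(0) collection (I0 = CLOSURE({[P' → . P]}), then GOTO on every symbol after a dot until no new states appear). It has 11 states:
  I0: { [F → . n x F], [F → . x n], [F → .], [P → . F], [P → . a], [P → . x x], [P → .], [P' → . P] }  — shift, 2 reduces
  I1: { [P → F .] }  — reduce
  I2: { [P' → P .] }  — accept
  I3: { [P → a .] }  — reduce
  I4: { [F → n . x F] }  — shift
  I5: { [F → x . n], [P → x . x] }  — shift
  I6: { [F → x n .] }  — reduce
  I7: { [P → x x .] }  — reduce
  I8: { [F → . n x F], [F → . x n], [F → .], [F → n x . F] }  — shift, reduce
  I9: { [F → n x F .] }  — reduce
  I10: { [F → x . n] }  — shift

I0 contains reduce items [F → .], [P → .] and shift items [F → . n x F], [F → . x n], [P → . a], [P → . x x] — shift-reduce conflict.
I8 contains reduce item [F → .] and shift items [F → . n x F], [F → . x n] — shift-reduce conflict.

Answer: Yes — I0: [F → .] vs [F → . n x F]; I8: [F → .] vs [F → . n x F]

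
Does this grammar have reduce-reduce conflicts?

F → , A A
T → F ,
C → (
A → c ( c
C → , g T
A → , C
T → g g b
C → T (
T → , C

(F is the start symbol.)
Yes — I25: [A → , C .] vs [T → , C .]

A reduce-reduce conflict occurs when an LR(0) state has two complete items [A → α .] and [B → β .] — both call for a reduction, and with no lookahead the parser cannot choose between them.

Augment with F' → F and build the canonical LR(0) collection (I0 = CLOSURE({[F' → . F]}), then GOTO on every symbol after a dot until no new states appear). It has 26 states:
  I0: { [F → . , A A], [F' → . F] }  — shift
  I1: { [A → . , C], [A → . c ( c], [F → , . A A] }  — shift
  I2: { [F' → F .] }  — accept
  I3: { [A → , . C], [C → . (], [C → . , g T], [C → . T (], [F → . , A A], [T → . , C], [T → . F ,], [T → . g g b] }  — shift
  I4: { [A → . , C], [A → . c ( c], [F → , A . A] }  — shift
  I5: { [A → c . ( c] }  — shift
  I6: { [A → c ( . c] }  — shift
  I7: { [A → c ( c .] }  — reduce
  I8: { [F → , A A .] }  — reduce
  I9: { [C → ( .] }  — reduce
  I10: { [A → . , C], [A → . c ( c], [C → , . g T], [C → . (], [C → . , g T], [C → . T (], [F → , . A A], [F → . , A A], [T → , . C], [T → . , C], [T → . F ,], [T → . g g b] }  — shift
  I11: { [A → , C .] }  — reduce
  I12: { [T → F . ,] }  — shift
  I13: { [C → T . (] }  — shift
  I14: { [T → g . g b] }  — shift
  I15: { [T → g g . b] }  — shift
  I16: { [T → g g b .] }  — reduce
  I17: { [C → T ( .] }  — reduce
  I18: { [T → F , .] }  — reduce
  I19: { [A → , . C], [A → . , C], [A → . c ( c], [C → , . g T], [C → . (], [C → . , g T], [C → . T (], [F → , . A A], [F → . , A A], [T → , . C], [T → . , C], [T → . F ,], [T → . g g b] }  — shift
  I20: { [T → , C .] }  — reduce
  I21: { [C → , g . T], [F → . , A A], [T → . , C], [T → . F ,], [T → . g g b], [T → g . g b] }  — shift
  I22: { [A → . , C], [A → . c ( c], [C → . (], [C → . , g T], [C → . T (], [F → , . A A], [F → . , A A], [T → , . C], [T → . , C], [T → . F ,], [T → . g g b] }  — shift
  I23: { [C → , g T .] }  — reduce
  I24: { [T → g . g b], [T → g g . b] }  — shift
  I25: { [A → , C .], [T → , C .] }  — 2 reduces

I25 contains complete items [A → , C .], [T → , C .] — reduce-reduce conflict.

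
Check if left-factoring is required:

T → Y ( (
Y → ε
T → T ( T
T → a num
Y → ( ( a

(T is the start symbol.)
No, left-factoring is not needed

Left-factoring is needed when two productions for the same non-terminal
share a common prefix on the right-hand side.

Productions for T:
  T → Y ( (
  T → T ( T
  T → a num
Productions for Y:
  Y → ε
  Y → ( ( a

No common prefixes found.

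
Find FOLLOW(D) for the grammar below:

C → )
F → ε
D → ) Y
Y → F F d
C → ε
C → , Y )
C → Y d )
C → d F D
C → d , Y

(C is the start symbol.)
To compute FOLLOW(D), find every occurrence of D on a right-hand side N → α D β: add FIRST(β) \ {ε}, and if β is empty or nullable also add FOLLOW(N). Iterate to a fixed point.

In C → d F D: D is at the end, add FOLLOW(C)

The FOLLOW sets referred to above (computed the same way, to a fixed point):
  FOLLOW(C) = { $ }

Taking the union: FOLLOW(D) = { $ }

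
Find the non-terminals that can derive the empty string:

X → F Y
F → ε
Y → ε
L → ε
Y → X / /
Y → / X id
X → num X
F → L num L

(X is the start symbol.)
ε-productions: F → ε, Y → ε, L → ε
So F, Y, L are immediately nullable.
X → F Y: every symbol on the right is nullable, so X is nullable too.
Every non-terminal is now nullable.
Nullable = { 'F', 'L', 'X', 'Y' }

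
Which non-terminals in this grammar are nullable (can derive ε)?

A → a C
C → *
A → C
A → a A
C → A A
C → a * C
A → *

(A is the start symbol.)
There are no ε-productions, so no non-terminal can derive ε.
No non-terminals are nullable.

Answer: None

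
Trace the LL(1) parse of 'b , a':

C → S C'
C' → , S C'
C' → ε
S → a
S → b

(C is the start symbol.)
LL(1) parsing maintains a stack (initially the start symbol over $) and the input. At each step: if the stack top is a terminal, match it against the current input token; if it is a non-terminal N, replace it with the RHS of M[N, lookahead] (the unique production whose predict set contains the lookahead).

Stack is shown with the top on the left.

Stack     Input    Action
-------------------------
C $       b , a $  output C → S C'
S C' $    b , a $  output S → b
b C' $    b , a $  match 'b'
C' $      , a $    output C' → , S C'
, S C' $  , a $    match ','
S C' $    a $      output S → a
a C' $    a $      match 'a'
C' $      $        output C' → ε
$         $        accept

The string is accepted.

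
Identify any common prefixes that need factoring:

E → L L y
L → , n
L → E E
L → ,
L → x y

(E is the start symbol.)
Left-factoring is needed when two productions for the same non-terminal
share a common prefix on the right-hand side.

Productions for L:
  L → , n
  L → E E
  L → ,
  L → x y

Found common prefix ',' in productions for L

Answer: Yes, L has productions with common prefix ','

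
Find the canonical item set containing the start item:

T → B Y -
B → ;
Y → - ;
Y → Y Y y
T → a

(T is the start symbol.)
{ [B → . ;], [T → . B Y -], [T → . a], [T' → . T] }

First, augment the grammar with T' → T
I₀ = CLOSURE({ [T' → . T] }):
  [T' → . T] has the dot before T: add [T → . B Y -], [T → . a]
  [T → . B Y -] has the dot before B: add [B → . ;]
No further items can be added.

I₀ = { [B → . ;], [T → . B Y -], [T → . a], [T' → . T] }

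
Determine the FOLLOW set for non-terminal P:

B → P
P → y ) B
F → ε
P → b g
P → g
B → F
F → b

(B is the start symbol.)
To compute FOLLOW(P), find every occurrence of P on a right-hand side N → α P β: add FIRST(β) \ {ε}, and if β is empty or nullable also add FOLLOW(N). Iterate to a fixed point.

In B → P: P is at the end, add FOLLOW(B)

The FOLLOW sets referred to above (computed the same way, to a fixed point):
  FOLLOW(B) = { $ }

Taking the union: FOLLOW(P) = { $ }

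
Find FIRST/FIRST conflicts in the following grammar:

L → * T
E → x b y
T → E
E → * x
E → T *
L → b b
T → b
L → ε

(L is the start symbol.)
Yes. E → x b y / E → T '*' on { 'x' }; E → '*' x / E → T '*' on { '*' }; T → E / T → b on { 'b' }

A FIRST/FIRST conflict occurs when two productions N → α and N → β for the same non-terminal have FIRST(α) ∩ FIRST(β) ≠ ∅ (with ε ∈ FIRST of a nullable right-hand side, so two nullable alternatives also conflict).

FIRST sets of the non-terminals at (or reachable through a nullable prefix from) the front of some alternative:
  FIRST(T) = { '*', 'b', 'x' }
  FIRST(E) = { '*', 'b', 'x' }

Productions for L:
  L → * T: FIRST = { '*' }
  L → b b: FIRST = { 'b' }
  L → ε: FIRST = { ε }
Productions for E:
  E → x b y: FIRST = { 'x' }
  E → * x: FIRST = { '*' }
  E → T *: FIRST = { '*', 'b', 'x' }
Productions for T:
  T → E: FIRST = { '*', 'b', 'x' }
  T → b: FIRST = { 'b' }

Conflict for E: E → x b y and E → T *
  Overlap: { 'x' }
Conflict for E: E → * x and E → T *
  Overlap: { '*' }
Conflict for T: T → E and T → b
  Overlap: { 'b' }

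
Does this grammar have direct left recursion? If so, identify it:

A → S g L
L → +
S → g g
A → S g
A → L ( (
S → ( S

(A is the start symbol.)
No direct left recursion

Direct left recursion occurs when N → N α for some non-terminal N (the right-hand side begins with the left-hand side itself).

A → S g L: starts with S
L → +: starts with '+'
S → g g: starts with g
A → S g: starts with S
A → L ( (: starts with L
S → ( S: starts with '('

No direct left recursion found.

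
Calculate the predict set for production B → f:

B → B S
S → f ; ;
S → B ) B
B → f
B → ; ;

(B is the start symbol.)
{ 'f' }

PREDICT(B → f) = (FIRST(RHS) \ {ε}) ∪ (FOLLOW(B) if ε ∈ FIRST(RHS), i.e. RHS ⇒* ε)
FIRST(f) = { 'f' }
ε ∉ FIRST(f), so FOLLOW(B) is not added.
PREDICT(B → f) = { 'f' }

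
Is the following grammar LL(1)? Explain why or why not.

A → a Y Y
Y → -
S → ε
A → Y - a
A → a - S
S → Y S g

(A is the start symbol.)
No. Predict set conflict for A: { 'a' }

A grammar is LL(1) if for each non-terminal N with multiple productions, the predict sets of those productions are pairwise disjoint, where PREDICT(N → α) = (FIRST(α) \ {ε}) ∪ (FOLLOW(N) if α ⇒* ε).

Relevant sets:
  FIRST(Y) = { '-' }
  FOLLOW(S) = { $, 'g' }

For A:
  PREDICT(A → a Y Y) = { 'a' }
  PREDICT(A → Y '-' a) = { '-' }
  PREDICT(A → a '-' S) = { 'a' }
For S:
  PREDICT(S → ε) = { $, 'g' }
  PREDICT(S → Y S g) = { '-' }
Y has a single production, so nothing to check there.

Conflict found: Predict set conflict for A: { 'a' }
The grammar is NOT LL(1).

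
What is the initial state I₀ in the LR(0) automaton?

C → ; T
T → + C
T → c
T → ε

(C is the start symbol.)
{ [C → . ; T], [C' → . C] }

First, augment the grammar with C' → C
I₀ = CLOSURE({ [C' → . C] }):
  [C' → . C] has the dot before C: add [C → . ; T]
No further items can be added.

I₀ = { [C → . ; T], [C' → . C] }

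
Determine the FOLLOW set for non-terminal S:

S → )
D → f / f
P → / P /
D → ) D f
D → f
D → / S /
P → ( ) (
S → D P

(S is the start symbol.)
S is the start symbol, so $ ∈ FOLLOW(S).
In D → / S /: S is followed by '/', add FIRST('/') \ {ε} = { '/' }

Taking the union: FOLLOW(S) = { $, '/' }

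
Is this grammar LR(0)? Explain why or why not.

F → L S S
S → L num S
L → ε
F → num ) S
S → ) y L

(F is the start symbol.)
A grammar is LR(0) if no state in the canonical LR(0) collection has:
  - both a shift item (dot before a terminal) and a complete item (shift-reduce conflict), or
  - two or more complete items (reduce-reduce conflict; the accept item [F' → F .] counts as a complete item here).

Augment with F' → F and build the canonical LR(0) collection (I0 = CLOSURE({[F' → . F]}), then GOTO on every symbol after a dot until no new states appear). It has 14 states:
  I0: { [F → . L S S], [F → . num ) S], [F' → . F], [L → .] }  — shift, reduce
  I1: { [F' → F .] }  — accept
  I2: { [F → L . S S], [L → .], [S → . ) y L], [S → . L num S] }  — shift, reduce
  I3: { [F → num . ) S] }  — shift
  I4: { [F → num ) . S], [L → .], [S → . ) y L], [S → . L num S] }  — shift, reduce
  I5: { [S → ) . y L] }  — shift
  I6: { [S → L . num S] }  — shift
  I7: { [F → num ) S .] }  — reduce
  I8: { [L → .], [S → . ) y L], [S → . L num S], [S → L num . S] }  — shift, reduce
  I9: { [S → L num S .] }  — reduce
  I10: { [L → .], [S → ) y . L] }  — reduce
  I11: { [S → ) y L .] }  — reduce
  I12: { [F → L S . S], [L → .], [S → . ) y L], [S → . L num S] }  — shift, reduce
  I13: { [F → L S S .] }  — reduce

Conflict in state I0:
  Shift-reduce conflict between [L → .] and [F → . num ) S]
So the grammar is NOT LR(0).

Answer: No. Shift-reduce conflict between [L → .] and [F → . num ) S]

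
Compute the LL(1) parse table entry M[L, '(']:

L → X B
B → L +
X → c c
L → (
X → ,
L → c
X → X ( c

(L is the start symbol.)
To find M[L, '('], we find productions for L where '(' is in the predict set (PREDICT(N → α) = (FIRST(α) \ {ε}) ∪ (FOLLOW(N) if α ⇒* ε)).

Relevant sets:
  FIRST(X) = { ',', 'c' }

L → X B: PREDICT = { ',', 'c' }
L → (: PREDICT = { '(' }
  '(' is in predict set, so this production goes in M[L, '(']
L → c: PREDICT = { 'c' }

M[L, '('] = L → (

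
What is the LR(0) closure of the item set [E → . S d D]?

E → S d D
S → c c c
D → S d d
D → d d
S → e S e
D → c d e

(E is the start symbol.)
To compute CLOSURE, for each item [A → α.Bβ] where B is a non-terminal, add [B → .γ] for all productions B → γ; repeat for the newly added items until nothing changes.

Start with: [E → . S d D]
  [E → . S d D] has the dot before S: add [S → . c c c], [S → . e S e]
No further items can be added.

CLOSURE = { [E → . S d D], [S → . c c c], [S → . e S e] }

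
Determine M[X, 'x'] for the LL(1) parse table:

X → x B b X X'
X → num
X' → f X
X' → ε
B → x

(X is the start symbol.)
To find M[X, 'x'], we find productions for X where 'x' is in the predict set (PREDICT(N → α) = (FIRST(α) \ {ε}) ∪ (FOLLOW(N) if α ⇒* ε)).

X → x B b X X': PREDICT = { 'x' }
  'x' is in predict set, so this production goes in M[X, 'x']
X → num: PREDICT = { 'num' }

M[X, 'x'] = X → x B b X X'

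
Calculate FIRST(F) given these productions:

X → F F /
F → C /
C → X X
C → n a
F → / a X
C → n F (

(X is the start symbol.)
To compute FIRST(F), examine every production with F on the left-hand side, reading each right-hand side left to right until a non-nullable symbol is reached.

FIRST sets of the other non-terminals involved (by the same procedure, iterated to a fixed point):
  FIRST(C) = { '/', 'n' }

From F → C /:
  - C is a non-terminal: add FIRST(C) \ {ε} = { '/', 'n' }
    C is not nullable, so stop
From F → / a X:
  - '/' is a terminal: add '/' and stop

Collecting: FIRST(F) = { '/', 'n' }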